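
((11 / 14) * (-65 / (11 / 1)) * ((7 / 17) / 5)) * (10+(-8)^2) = -481 / 17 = -28.29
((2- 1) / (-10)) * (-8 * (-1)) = -4 / 5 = -0.80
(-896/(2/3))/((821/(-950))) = 1276800/821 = 1555.18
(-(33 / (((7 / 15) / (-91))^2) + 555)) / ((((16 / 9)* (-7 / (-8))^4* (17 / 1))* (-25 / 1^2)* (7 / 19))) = 32044032 / 4165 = 7693.65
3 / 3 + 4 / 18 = 11 / 9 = 1.22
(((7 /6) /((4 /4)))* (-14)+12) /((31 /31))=-13 /3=-4.33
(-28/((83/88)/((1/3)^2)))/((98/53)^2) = -247192/256221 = -0.96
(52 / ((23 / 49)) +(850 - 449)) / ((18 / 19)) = 223649 / 414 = 540.21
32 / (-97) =-32 / 97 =-0.33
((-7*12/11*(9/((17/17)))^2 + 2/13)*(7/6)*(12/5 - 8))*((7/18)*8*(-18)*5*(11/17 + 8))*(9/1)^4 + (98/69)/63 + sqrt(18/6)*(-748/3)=-96888324501194926/1509651 - 748*sqrt(3)/3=-64179287234.70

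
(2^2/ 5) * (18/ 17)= 72/ 85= 0.85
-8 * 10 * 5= -400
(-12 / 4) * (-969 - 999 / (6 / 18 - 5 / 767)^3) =37748310008553 / 425259008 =88765.46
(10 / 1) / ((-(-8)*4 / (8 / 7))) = 5 / 14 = 0.36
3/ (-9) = -1/ 3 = -0.33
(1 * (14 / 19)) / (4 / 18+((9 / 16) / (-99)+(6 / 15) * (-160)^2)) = 22176 / 308189557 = 0.00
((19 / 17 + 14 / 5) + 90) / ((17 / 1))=7983 / 1445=5.52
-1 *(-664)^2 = -440896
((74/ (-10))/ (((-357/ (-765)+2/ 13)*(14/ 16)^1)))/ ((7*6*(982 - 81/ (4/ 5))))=-592/ 1606759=-0.00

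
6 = 6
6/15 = 2/5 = 0.40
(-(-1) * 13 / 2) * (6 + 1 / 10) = 793 / 20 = 39.65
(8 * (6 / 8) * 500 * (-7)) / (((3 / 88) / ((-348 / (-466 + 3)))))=-214368000 / 463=-462997.84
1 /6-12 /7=-65 /42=-1.55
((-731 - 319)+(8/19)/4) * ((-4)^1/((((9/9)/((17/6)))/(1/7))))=678232/399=1699.83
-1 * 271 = -271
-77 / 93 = -0.83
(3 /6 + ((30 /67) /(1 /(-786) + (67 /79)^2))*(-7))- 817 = -55345454909 /67423306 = -820.87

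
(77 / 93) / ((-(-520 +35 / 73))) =5621 / 3527025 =0.00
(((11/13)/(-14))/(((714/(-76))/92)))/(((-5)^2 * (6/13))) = 9614/187425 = 0.05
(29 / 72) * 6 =29 / 12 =2.42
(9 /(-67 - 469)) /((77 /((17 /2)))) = -153 /82544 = -0.00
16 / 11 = 1.45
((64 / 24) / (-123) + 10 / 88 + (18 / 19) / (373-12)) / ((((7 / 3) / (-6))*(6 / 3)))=-10532735 / 86615452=-0.12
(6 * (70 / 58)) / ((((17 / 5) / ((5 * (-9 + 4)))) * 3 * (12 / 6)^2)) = -4375 / 986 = -4.44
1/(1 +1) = 1/2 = 0.50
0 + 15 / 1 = 15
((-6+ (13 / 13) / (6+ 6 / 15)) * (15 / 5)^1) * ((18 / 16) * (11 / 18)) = -6171 / 512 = -12.05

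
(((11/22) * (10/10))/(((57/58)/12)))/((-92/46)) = -3.05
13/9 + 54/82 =776/369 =2.10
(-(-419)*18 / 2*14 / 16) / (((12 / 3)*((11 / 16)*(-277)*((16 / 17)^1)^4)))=-2204703837 / 399376384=-5.52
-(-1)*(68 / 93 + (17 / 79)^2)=451265 / 580413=0.78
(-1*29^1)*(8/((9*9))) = -232/81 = -2.86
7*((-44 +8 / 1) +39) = 21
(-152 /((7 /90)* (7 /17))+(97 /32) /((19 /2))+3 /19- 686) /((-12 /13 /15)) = 5259136415 /59584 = 88264.24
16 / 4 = 4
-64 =-64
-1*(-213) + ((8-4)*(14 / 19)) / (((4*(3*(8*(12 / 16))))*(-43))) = 1566182 / 7353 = 213.00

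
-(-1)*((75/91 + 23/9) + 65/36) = 16987/3276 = 5.19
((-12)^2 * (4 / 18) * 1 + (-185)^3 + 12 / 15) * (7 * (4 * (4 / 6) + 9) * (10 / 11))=-15512400890 / 33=-470072754.24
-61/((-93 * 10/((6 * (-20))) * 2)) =-122/31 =-3.94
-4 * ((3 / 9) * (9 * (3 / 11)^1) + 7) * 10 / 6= -1720 / 33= -52.12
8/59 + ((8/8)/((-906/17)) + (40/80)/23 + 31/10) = 19908161/6147210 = 3.24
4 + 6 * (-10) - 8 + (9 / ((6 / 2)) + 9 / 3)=-58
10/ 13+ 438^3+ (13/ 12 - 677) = 13108211509/ 156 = 84026996.85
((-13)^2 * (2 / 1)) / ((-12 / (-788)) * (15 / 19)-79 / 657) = -415596519 / 133066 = -3123.24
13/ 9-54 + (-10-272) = -3011/ 9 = -334.56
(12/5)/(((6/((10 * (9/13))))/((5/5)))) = 36/13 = 2.77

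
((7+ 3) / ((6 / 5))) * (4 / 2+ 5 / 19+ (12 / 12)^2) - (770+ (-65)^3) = 15611285 / 57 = 273882.19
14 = 14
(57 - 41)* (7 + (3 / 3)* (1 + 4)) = 192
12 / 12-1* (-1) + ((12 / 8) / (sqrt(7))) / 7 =3* sqrt(7) / 98 + 2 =2.08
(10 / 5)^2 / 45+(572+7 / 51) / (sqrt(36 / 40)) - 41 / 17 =-1777 / 765+29179 * sqrt(10) / 153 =600.76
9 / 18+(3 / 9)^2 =11 / 18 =0.61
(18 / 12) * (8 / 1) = 12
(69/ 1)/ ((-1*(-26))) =69/ 26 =2.65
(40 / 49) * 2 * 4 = 320 / 49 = 6.53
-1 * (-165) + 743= 908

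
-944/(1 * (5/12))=-11328/5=-2265.60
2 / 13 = 0.15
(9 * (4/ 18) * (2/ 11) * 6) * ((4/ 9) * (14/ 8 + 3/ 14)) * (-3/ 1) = -40/ 7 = -5.71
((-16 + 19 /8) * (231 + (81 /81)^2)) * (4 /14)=-6322 /7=-903.14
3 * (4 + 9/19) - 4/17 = 4259/323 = 13.19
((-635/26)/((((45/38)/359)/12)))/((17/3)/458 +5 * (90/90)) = -17725.72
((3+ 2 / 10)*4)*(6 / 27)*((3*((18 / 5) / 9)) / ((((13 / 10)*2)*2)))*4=512 / 195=2.63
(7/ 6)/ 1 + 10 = 67/ 6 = 11.17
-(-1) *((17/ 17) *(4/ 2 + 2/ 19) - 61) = -1119/ 19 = -58.89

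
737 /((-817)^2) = 737 /667489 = 0.00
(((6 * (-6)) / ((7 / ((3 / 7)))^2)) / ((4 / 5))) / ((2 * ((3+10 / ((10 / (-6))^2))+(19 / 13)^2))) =-342225 / 35448364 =-0.01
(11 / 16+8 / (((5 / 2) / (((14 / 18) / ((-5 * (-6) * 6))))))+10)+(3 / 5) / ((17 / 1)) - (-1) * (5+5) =11421731 / 550800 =20.74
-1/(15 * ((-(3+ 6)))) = 1/135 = 0.01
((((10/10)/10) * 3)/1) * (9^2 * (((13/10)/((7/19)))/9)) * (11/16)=73359/11200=6.55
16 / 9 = 1.78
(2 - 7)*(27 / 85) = -27 / 17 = -1.59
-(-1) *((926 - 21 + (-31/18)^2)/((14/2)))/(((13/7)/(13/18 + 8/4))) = 14414869/75816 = 190.13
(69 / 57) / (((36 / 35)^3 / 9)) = 986125 / 98496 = 10.01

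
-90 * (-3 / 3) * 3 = 270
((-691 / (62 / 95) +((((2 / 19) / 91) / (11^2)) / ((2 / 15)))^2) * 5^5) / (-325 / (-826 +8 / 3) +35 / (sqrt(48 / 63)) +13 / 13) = 1903479756481382937500 / 662377596246907541 - 89786780966102968750 * sqrt(21) / 4980282678548177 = -79743.03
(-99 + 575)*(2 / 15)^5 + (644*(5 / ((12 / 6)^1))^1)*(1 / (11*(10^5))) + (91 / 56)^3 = 18443861929 / 4276800000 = 4.31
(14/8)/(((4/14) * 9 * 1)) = 0.68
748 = 748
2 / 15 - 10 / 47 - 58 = -40946 / 705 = -58.08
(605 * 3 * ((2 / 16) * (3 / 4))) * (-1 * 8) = -5445 / 4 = -1361.25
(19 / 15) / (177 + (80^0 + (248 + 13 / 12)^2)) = 912 / 44798765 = 0.00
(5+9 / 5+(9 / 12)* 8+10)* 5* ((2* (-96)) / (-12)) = 1824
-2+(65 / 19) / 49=-1797 / 931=-1.93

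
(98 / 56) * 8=14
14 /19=0.74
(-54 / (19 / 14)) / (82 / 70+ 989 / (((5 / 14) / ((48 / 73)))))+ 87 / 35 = 7627521297 / 3095740585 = 2.46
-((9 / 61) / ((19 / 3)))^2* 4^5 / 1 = -746496 / 1343281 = -0.56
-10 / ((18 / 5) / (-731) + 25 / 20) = -146200 / 18203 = -8.03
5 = 5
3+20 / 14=31 / 7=4.43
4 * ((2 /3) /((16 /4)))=2 /3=0.67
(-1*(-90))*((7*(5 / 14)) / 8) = 225 / 8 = 28.12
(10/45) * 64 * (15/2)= 106.67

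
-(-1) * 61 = 61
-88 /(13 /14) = -1232 /13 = -94.77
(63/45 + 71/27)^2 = 295936/18225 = 16.24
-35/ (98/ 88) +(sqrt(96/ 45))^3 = -220/ 7 +128 * sqrt(30)/ 225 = -28.31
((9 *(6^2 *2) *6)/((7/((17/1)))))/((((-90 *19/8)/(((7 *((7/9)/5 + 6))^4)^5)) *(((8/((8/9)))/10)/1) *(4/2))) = -87717659842047421179989648907263979964422541085699814105231186728384/7343153753982596308994293212890625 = -11945502270665830458439330000000000.00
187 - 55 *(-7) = 572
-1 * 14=-14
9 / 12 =3 / 4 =0.75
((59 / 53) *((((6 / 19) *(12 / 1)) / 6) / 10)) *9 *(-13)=-41418 / 5035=-8.23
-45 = -45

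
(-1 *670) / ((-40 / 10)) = 335 / 2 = 167.50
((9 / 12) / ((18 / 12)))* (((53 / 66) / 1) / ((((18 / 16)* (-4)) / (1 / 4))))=-53 / 2376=-0.02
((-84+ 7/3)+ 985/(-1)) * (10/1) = -32000/3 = -10666.67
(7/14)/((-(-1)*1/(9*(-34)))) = -153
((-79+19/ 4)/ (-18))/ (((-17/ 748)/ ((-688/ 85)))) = 124872/ 85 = 1469.08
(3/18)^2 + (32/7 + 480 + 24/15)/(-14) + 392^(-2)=-239937667/6914880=-34.70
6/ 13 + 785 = 10211/ 13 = 785.46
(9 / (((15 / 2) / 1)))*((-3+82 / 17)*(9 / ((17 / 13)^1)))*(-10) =-43524 / 289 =-150.60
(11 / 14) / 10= 11 / 140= 0.08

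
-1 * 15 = -15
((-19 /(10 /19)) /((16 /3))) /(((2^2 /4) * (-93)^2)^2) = -361 /3989610720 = -0.00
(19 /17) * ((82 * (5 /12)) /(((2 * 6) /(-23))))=-89585 /1224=-73.19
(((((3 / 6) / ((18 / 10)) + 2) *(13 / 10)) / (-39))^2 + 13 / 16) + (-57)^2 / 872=18054263 / 3973050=4.54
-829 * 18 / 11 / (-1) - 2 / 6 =44755 / 33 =1356.21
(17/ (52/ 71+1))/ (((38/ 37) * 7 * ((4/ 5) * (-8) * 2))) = -223295/ 2093952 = -0.11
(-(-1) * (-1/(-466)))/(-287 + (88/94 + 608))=47/7051046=0.00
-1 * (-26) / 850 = 13 / 425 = 0.03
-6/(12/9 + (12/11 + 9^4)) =-0.00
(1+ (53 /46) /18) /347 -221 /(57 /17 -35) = 539960095 /77288004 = 6.99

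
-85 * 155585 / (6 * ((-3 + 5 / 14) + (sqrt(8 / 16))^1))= 648011525 * sqrt(2) / 3813 + 3425203775 / 3813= 1138638.99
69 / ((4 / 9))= 621 / 4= 155.25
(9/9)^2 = 1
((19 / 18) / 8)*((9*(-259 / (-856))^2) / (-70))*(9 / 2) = -1638693 / 234475520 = -0.01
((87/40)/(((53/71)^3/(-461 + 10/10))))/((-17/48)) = 17188317864/2530909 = 6791.36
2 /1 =2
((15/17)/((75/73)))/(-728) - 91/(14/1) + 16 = 587787/61880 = 9.50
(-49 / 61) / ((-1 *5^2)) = 49 / 1525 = 0.03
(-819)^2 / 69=223587 / 23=9721.17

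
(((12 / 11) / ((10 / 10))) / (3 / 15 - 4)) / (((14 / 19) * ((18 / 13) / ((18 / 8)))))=-195 / 308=-0.63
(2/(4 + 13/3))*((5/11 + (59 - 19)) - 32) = 558/275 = 2.03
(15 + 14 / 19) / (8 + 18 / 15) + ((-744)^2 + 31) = 553568.71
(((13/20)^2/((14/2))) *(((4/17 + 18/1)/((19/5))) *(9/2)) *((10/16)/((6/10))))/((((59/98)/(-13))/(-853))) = 30500017275/1219648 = 25007.23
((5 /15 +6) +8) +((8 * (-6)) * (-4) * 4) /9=299 /3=99.67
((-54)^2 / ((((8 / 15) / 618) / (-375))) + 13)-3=-1267093115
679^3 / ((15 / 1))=313046839 / 15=20869789.27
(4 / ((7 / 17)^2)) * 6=6936 / 49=141.55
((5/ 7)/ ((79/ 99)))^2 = 0.80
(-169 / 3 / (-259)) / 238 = 169 / 184926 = 0.00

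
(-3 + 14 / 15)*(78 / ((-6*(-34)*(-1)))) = 403 / 510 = 0.79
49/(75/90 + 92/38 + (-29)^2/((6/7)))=133/2672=0.05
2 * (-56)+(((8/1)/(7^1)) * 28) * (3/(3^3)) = -976/9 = -108.44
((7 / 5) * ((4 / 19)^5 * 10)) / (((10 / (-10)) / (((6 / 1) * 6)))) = -516096 / 2476099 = -0.21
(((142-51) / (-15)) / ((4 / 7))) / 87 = -637 / 5220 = -0.12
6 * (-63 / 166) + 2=-23 / 83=-0.28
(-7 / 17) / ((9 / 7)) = -49 / 153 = -0.32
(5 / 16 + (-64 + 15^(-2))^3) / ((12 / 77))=-3677961553270543 / 2187000000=-1681738.25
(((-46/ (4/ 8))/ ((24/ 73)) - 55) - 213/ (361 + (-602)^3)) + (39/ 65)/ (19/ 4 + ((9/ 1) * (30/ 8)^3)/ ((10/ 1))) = -14645198092622687/ 43740271155030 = -334.82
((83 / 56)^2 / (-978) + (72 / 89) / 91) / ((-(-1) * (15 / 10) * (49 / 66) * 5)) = 51866749 / 43469471136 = 0.00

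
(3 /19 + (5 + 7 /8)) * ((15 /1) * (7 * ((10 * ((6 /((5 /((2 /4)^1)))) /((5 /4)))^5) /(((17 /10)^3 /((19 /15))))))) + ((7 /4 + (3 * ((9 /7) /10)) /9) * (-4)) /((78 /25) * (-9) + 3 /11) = 172058419160389 /4109187140625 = 41.87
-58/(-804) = 29/402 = 0.07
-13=-13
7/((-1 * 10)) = -0.70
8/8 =1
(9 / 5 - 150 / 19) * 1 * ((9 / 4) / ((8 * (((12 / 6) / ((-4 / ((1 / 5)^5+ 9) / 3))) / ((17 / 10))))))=3691125 / 17100608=0.22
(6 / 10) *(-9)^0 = 3 / 5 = 0.60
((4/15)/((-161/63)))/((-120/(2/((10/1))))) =1/5750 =0.00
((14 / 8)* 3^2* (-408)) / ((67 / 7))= -44982 / 67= -671.37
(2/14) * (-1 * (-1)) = 1/7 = 0.14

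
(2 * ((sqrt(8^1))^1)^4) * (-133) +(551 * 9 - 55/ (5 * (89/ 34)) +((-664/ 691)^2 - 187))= -520797990018/ 42495809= -12255.28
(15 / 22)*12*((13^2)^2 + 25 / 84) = 35987235 / 154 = 233683.34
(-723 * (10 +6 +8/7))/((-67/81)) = 7027560/469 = 14984.14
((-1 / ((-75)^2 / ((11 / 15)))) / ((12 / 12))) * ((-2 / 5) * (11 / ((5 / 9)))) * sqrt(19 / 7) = 242 * sqrt(133) / 1640625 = 0.00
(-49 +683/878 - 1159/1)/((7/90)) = -47697345/3073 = -15521.43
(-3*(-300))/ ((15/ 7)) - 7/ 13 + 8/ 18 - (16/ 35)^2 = 60153073/ 143325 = 419.70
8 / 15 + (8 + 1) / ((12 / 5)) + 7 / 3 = 397 / 60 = 6.62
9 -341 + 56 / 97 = -32148 / 97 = -331.42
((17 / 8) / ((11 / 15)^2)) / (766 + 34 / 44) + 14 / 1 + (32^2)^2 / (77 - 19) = 129815628903 / 7174948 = 18092.90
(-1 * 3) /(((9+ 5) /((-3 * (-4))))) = -18 /7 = -2.57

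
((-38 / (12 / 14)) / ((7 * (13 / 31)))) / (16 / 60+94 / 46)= -67735 / 10361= -6.54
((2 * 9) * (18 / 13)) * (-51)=-16524 / 13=-1271.08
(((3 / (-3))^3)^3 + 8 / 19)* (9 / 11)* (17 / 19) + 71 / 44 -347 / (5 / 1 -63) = 3303945 / 460636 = 7.17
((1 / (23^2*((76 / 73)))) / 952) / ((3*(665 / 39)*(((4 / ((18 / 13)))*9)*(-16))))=-0.00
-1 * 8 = -8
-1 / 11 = -0.09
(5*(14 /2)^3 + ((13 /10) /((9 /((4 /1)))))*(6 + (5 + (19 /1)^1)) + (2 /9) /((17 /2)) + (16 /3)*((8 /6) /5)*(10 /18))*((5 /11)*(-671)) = -727896835 /1377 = -528610.63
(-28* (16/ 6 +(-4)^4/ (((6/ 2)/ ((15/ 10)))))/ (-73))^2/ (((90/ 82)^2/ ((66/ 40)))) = 556914600704/ 161868375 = 3440.54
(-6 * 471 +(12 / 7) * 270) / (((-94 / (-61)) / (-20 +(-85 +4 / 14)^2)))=-176923381239 / 16121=-10974715.04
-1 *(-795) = 795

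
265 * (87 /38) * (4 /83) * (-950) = -2305500 /83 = -27777.11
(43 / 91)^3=79507 / 753571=0.11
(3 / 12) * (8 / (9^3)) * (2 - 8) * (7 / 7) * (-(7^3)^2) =1936.61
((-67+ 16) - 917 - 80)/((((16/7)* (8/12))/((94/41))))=-129297/82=-1576.79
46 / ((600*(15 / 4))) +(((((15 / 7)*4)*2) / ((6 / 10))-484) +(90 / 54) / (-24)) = -3188343 / 7000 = -455.48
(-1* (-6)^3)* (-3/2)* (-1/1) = 324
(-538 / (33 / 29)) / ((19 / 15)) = -78010 / 209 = -373.25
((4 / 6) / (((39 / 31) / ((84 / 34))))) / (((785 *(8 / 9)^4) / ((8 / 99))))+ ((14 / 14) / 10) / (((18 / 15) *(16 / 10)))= 38324893 / 732800640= 0.05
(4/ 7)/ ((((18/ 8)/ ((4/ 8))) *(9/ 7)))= 8/ 81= 0.10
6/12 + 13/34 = 15/17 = 0.88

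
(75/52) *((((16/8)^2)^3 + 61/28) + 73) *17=4968675/1456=3412.55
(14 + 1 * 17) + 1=32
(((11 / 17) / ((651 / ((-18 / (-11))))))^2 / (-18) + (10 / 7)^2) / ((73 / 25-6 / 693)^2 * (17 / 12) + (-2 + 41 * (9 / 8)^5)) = 1858233503047680000 / 76385533114787898739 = 0.02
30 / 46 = 0.65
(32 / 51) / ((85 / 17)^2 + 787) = 8 / 10353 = 0.00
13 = 13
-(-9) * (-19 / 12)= -57 / 4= -14.25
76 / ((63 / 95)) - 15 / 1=6275 / 63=99.60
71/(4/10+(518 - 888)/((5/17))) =-355/6288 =-0.06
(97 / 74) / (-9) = -97 / 666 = -0.15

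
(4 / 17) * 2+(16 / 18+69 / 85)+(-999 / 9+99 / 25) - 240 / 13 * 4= -8886599 / 49725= -178.71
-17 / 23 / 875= -17 / 20125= -0.00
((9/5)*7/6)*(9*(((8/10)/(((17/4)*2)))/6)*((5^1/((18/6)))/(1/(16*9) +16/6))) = 864/4675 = 0.18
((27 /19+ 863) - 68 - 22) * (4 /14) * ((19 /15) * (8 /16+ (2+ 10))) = 10510 /3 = 3503.33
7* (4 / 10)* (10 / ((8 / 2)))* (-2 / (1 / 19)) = -266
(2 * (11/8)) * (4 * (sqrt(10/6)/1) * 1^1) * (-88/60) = -242 * sqrt(15)/45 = -20.83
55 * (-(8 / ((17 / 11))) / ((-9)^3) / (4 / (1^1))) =1210 / 12393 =0.10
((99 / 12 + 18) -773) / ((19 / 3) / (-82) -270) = 12669 / 4582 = 2.76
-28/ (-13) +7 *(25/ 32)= 7.62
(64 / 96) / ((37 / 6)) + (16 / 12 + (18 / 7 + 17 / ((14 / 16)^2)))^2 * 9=6135.15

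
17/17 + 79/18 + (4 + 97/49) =11.37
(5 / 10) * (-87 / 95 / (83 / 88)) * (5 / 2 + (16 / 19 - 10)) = 484242 / 149815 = 3.23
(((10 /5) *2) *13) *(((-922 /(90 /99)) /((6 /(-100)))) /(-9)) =-97663.70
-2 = -2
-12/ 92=-3/ 23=-0.13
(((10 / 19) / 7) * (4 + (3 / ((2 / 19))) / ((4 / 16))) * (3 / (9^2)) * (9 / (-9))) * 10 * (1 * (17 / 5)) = -11.17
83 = 83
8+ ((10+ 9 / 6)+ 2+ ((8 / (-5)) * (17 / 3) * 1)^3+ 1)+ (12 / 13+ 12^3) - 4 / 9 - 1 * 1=88158769 / 87750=1004.66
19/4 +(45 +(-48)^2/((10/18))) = 83939/20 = 4196.95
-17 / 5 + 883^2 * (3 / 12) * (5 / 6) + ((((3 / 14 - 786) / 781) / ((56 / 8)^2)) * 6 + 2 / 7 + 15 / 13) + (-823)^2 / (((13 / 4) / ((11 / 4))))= 307387693827583 / 417897480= 735557.66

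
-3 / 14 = -0.21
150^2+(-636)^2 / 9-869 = 66575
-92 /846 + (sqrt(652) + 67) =2 *sqrt(163) + 28295 /423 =92.43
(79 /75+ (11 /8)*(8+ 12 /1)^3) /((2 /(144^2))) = 2851473024 /25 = 114058920.96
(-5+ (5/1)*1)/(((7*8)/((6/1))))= 0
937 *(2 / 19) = 1874 / 19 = 98.63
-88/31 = -2.84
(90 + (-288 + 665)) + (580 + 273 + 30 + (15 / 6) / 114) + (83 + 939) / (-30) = 1315.96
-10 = -10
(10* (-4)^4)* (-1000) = -2560000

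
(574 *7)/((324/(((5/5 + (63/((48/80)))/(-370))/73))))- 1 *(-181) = 158503921/875124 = 181.12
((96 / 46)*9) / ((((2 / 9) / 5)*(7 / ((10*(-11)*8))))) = -8553600 / 161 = -53127.95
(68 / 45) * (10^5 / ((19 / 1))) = 1360000 / 171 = 7953.22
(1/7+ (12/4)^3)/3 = 190/21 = 9.05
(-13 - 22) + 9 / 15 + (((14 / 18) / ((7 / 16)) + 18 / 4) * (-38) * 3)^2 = 23046497 / 45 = 512144.38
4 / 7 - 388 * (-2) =5436 / 7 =776.57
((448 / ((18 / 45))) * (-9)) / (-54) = 560 / 3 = 186.67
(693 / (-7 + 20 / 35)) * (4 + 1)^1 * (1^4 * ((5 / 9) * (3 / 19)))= -47.28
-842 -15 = -857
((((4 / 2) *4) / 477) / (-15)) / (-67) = 8 / 479385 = 0.00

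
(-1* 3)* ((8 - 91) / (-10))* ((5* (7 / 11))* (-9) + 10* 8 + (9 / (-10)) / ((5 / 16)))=-3319917 / 2750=-1207.24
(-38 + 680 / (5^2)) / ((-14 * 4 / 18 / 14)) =243 / 5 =48.60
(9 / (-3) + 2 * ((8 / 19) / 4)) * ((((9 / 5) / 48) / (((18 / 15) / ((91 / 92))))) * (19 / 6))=-4823 / 17664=-0.27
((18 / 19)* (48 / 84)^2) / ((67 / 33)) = 9504 / 62377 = 0.15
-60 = -60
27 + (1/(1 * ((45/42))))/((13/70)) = 1249/39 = 32.03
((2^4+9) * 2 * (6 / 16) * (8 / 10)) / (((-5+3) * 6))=-5 / 4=-1.25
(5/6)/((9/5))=25/54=0.46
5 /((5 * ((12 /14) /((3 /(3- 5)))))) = -7 /4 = -1.75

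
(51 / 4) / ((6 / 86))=731 / 4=182.75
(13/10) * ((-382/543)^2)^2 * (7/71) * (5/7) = 138409789544/6172451228871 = 0.02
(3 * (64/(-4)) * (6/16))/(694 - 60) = -9/317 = -0.03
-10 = -10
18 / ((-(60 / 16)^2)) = -1.28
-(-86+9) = 77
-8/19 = -0.42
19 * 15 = 285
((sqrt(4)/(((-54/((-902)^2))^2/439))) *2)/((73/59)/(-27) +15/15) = 1071575312112701/2565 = 417768152870.45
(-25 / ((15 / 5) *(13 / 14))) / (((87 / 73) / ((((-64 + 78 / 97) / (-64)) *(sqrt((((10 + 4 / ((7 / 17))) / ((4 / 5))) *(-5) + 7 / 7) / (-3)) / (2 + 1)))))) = -5593625 *sqrt(71862) / 94786848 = -15.82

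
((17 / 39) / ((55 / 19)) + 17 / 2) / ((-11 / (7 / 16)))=-259777 / 755040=-0.34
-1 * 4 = -4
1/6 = 0.17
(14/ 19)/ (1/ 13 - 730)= -182/ 180291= -0.00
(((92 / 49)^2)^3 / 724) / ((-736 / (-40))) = 8238519040 / 2505272983381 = 0.00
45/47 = 0.96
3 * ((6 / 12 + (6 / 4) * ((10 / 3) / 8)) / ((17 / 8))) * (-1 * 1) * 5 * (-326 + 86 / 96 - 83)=881505 / 272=3240.83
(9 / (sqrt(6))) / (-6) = -sqrt(6) / 4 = -0.61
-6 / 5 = -1.20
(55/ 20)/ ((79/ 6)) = 33/ 158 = 0.21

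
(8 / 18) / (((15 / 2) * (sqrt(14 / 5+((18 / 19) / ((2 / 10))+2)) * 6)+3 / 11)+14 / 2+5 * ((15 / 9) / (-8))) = -2200352 / 15313283283+278784 * sqrt(86070) / 25522138805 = 0.00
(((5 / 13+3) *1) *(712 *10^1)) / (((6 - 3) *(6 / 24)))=1253120 / 39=32131.28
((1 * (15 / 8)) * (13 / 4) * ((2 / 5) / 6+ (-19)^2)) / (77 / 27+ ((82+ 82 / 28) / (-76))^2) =67254144048 / 125341859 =536.57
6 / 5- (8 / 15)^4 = 56654 / 50625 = 1.12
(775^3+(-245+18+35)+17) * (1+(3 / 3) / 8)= 523669725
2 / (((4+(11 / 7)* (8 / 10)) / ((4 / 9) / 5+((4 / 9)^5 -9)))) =-799169 / 236196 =-3.38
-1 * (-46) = 46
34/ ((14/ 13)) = 221/ 7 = 31.57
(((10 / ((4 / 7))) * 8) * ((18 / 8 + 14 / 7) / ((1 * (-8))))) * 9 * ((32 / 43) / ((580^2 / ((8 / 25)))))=-2142 / 4520375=-0.00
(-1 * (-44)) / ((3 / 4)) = 58.67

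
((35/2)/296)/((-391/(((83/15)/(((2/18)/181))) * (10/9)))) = -525805/347208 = -1.51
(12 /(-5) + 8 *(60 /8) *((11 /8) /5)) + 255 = 269.10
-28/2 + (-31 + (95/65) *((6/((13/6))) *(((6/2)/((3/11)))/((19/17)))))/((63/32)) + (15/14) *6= -4691/1521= -3.08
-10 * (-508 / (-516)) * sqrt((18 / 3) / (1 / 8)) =-68.21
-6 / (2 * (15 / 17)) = -3.40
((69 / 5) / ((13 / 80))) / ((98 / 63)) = 4968 / 91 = 54.59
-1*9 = -9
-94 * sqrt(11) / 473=-0.66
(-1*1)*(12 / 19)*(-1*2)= 24 / 19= 1.26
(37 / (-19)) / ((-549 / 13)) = 481 / 10431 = 0.05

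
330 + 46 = 376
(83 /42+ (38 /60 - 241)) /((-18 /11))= 145.68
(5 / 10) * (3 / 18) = 1 / 12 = 0.08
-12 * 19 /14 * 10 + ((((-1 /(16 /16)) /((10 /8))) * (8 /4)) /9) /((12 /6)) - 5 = -52903 /315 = -167.95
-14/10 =-7/5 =-1.40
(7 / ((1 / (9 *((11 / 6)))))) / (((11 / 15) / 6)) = 945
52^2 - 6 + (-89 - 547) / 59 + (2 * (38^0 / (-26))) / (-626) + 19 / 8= 5165550977 / 1920568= 2689.60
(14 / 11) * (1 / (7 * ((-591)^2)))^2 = 2 / 9393785705997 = 0.00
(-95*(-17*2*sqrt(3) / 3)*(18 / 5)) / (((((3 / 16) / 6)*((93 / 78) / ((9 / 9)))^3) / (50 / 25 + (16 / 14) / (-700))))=5336606785536*sqrt(3) / 36493975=253282.20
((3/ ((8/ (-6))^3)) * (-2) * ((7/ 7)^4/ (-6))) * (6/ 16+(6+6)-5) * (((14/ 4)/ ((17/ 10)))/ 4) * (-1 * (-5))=-278775/ 34816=-8.01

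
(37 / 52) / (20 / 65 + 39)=37 / 2044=0.02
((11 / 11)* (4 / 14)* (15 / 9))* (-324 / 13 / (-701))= 1080 / 63791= 0.02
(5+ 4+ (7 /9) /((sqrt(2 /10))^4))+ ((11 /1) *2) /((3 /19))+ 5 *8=1870 /9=207.78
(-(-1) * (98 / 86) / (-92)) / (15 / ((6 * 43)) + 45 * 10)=-0.00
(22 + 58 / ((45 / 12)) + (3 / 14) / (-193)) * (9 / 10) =4555437 / 135100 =33.72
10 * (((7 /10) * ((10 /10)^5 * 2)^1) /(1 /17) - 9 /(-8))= 997 /4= 249.25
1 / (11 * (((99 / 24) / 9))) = 24 / 121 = 0.20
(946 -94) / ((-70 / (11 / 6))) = -781 / 35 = -22.31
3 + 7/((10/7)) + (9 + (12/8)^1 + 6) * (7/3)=232/5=46.40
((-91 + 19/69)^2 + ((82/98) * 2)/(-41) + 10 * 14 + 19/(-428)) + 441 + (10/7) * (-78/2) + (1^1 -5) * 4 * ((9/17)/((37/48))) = 549233485815541/62804198268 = 8745.17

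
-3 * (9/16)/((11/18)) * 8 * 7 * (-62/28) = 7533/22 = 342.41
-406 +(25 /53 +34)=-371.53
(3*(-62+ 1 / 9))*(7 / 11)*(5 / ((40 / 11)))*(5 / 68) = -11.95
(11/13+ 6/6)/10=12/65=0.18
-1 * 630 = -630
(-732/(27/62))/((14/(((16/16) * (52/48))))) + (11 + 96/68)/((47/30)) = -18445447/151011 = -122.15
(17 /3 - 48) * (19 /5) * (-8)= 19304 /15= 1286.93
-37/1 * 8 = -296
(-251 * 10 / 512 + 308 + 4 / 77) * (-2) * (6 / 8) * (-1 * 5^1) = 89635275 / 39424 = 2273.62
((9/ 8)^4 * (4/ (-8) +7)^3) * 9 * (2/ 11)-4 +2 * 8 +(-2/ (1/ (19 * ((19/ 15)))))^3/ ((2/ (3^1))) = -33766807420751/ 202752000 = -166542.41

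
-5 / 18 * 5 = -25 / 18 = -1.39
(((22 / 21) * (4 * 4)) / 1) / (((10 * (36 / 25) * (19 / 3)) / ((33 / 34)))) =1210 / 6783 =0.18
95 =95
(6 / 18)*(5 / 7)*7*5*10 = 250 / 3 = 83.33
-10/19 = -0.53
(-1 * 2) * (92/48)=-23/6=-3.83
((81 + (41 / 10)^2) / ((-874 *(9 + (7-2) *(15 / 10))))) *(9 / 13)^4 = -21391047 / 13729272700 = -0.00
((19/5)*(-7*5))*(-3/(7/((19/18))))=361/6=60.17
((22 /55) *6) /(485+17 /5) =2 /407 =0.00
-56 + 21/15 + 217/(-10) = -763/10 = -76.30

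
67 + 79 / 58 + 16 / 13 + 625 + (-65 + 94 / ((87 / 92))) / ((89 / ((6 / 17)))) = 694.73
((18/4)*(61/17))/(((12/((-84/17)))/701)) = -2693943/578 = -4660.80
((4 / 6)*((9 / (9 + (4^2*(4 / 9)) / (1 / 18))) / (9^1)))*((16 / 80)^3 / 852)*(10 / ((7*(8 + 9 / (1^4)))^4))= 1 / 438883526152575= 0.00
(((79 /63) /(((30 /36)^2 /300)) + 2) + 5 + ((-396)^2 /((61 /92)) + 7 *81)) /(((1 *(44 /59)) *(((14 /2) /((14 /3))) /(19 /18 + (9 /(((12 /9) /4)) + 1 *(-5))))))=112926950195 /23058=4897517.14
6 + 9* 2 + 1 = 25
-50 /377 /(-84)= 0.00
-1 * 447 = -447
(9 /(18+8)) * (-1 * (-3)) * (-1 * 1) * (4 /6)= -9 /13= -0.69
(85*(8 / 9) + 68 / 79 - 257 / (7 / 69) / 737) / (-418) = -267690625 / 1533244482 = -0.17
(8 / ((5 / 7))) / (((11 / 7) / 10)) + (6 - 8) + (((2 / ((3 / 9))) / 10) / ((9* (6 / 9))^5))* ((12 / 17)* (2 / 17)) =118917731 / 1716660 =69.27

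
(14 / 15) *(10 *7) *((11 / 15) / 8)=539 / 90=5.99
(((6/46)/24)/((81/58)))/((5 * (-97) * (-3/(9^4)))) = 783/44620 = 0.02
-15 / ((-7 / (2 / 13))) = 30 / 91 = 0.33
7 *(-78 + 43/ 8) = -4067/ 8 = -508.38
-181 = -181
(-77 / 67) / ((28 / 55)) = -605 / 268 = -2.26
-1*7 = -7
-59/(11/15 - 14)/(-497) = -885/98903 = -0.01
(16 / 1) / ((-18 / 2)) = -16 / 9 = -1.78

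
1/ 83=0.01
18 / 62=9 / 31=0.29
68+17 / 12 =69.42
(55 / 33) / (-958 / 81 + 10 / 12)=-270 / 1781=-0.15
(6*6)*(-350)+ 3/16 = -201597/16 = -12599.81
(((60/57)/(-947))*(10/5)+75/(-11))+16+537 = 108101504/197923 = 546.18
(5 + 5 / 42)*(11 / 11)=215 / 42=5.12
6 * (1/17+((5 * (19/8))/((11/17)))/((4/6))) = 247623/1496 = 165.52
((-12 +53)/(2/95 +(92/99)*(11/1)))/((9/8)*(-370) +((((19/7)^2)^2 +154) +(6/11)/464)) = -3703350420/192421061717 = -0.02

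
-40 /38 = -20 /19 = -1.05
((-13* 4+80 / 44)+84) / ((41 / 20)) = 7440 / 451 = 16.50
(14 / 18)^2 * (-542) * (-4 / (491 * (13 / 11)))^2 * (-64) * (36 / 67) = 13162569728 / 24567841467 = 0.54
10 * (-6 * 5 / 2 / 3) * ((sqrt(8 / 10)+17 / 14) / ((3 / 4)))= -1700 / 21 - 80 * sqrt(5) / 3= -140.58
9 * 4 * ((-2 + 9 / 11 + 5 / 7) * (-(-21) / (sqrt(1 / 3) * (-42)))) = 648 * sqrt(3) / 77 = 14.58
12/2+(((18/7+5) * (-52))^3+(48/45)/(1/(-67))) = -61030086.50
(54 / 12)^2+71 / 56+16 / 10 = 6473 / 280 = 23.12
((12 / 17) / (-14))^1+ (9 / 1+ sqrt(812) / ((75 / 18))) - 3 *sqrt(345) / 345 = -sqrt(345) / 115+ 12 *sqrt(203) / 25+ 1065 / 119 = 15.63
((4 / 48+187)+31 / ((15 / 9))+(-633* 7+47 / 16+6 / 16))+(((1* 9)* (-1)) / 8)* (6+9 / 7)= -4230.20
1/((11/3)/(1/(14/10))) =15/77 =0.19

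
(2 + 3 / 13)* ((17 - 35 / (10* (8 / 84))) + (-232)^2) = 6241293 / 52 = 120024.87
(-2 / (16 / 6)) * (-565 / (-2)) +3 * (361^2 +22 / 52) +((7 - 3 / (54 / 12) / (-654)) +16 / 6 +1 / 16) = 79734229963 / 204048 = 390762.12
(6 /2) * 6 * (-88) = -1584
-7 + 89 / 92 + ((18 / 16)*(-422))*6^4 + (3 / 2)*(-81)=-56617125 / 92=-615403.53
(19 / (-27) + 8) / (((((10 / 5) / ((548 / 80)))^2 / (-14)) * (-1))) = 25882451 / 21600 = 1198.26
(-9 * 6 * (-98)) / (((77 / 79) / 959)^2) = 619890745068 / 121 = 5123064008.83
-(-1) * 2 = 2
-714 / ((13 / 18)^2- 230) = 231336 / 74351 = 3.11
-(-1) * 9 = 9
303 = 303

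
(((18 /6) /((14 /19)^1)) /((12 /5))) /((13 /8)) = 95 /91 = 1.04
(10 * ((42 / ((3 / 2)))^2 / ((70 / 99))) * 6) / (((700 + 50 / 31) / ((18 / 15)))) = 2062368 / 18125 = 113.79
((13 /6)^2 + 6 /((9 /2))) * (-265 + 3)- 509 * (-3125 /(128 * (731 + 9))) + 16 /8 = -1560.48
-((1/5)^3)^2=-1/15625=-0.00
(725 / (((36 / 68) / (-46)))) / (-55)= 113390 / 99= 1145.35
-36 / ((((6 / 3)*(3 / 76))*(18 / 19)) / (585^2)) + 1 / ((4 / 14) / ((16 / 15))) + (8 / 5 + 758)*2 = -2470841656 / 15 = -164722777.07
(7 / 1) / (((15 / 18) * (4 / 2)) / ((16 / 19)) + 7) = 336 / 431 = 0.78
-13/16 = -0.81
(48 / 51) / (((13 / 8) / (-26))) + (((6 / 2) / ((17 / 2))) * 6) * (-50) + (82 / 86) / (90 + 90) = -15912743 / 131580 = -120.94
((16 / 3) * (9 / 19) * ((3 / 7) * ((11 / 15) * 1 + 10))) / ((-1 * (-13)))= 1104 / 1235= 0.89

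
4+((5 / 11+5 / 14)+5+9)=2897 / 154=18.81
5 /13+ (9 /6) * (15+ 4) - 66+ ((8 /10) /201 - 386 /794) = -390022327 /10373610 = -37.60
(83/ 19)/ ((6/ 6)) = 83/ 19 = 4.37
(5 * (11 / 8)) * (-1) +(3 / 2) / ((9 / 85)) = 175 / 24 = 7.29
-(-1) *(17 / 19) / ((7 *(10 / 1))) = 17 / 1330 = 0.01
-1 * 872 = -872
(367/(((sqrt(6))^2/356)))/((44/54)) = 293967/11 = 26724.27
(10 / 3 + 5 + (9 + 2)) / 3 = 6.44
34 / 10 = 17 / 5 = 3.40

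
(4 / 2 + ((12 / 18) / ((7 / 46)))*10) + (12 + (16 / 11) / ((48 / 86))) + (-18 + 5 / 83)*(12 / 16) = 46.96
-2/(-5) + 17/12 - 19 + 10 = -431/60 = -7.18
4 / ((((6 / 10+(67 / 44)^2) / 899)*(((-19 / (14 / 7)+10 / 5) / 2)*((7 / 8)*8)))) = -27847424 / 593313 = -46.94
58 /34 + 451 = 7696 /17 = 452.71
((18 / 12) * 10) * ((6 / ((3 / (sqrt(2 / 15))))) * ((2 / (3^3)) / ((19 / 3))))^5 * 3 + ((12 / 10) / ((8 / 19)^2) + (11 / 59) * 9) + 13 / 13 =4096 * sqrt(30) / 10965837738825 + 89177 / 9440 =9.45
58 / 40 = 29 / 20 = 1.45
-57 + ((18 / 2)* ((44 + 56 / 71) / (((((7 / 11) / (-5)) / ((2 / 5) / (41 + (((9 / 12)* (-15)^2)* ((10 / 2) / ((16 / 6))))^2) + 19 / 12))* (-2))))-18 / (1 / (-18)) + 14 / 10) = 128622200492887 / 46337392430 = 2775.78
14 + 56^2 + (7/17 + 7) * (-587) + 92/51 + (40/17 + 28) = -59596/51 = -1168.55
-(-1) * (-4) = -4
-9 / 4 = -2.25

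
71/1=71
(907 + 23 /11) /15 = 60.61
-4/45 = -0.09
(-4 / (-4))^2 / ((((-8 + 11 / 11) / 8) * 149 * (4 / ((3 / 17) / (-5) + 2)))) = -0.00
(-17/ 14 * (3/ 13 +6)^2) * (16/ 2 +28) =-2007666/ 1183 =-1697.10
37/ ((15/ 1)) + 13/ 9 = 176/ 45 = 3.91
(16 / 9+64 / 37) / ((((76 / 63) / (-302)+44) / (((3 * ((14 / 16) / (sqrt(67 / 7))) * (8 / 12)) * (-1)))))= -1080254 * sqrt(469) / 518772893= -0.05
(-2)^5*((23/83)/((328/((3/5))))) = -276/17015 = -0.02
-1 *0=0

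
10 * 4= 40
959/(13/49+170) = 46991/8343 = 5.63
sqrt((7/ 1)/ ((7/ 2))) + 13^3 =sqrt(2) + 2197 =2198.41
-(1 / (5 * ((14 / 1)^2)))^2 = -1 / 960400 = -0.00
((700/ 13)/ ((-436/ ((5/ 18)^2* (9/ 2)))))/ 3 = -0.01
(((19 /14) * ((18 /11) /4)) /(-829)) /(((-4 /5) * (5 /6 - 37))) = -2565 /110814088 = -0.00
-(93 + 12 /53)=-4941 /53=-93.23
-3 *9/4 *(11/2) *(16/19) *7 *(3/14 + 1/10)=-6534/95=-68.78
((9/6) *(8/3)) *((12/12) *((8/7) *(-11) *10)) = -3520/7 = -502.86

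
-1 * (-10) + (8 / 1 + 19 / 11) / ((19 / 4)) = 2518 / 209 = 12.05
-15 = -15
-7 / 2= -3.50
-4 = -4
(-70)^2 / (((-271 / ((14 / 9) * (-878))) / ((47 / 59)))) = 2830847600 / 143901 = 19672.19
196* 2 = 392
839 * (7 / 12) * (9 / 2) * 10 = 88095 / 4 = 22023.75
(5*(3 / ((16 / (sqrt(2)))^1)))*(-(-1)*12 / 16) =45*sqrt(2) / 64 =0.99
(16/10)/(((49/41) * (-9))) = -328/2205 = -0.15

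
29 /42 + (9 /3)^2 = 407 /42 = 9.69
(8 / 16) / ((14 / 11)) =11 / 28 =0.39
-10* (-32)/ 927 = 320/ 927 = 0.35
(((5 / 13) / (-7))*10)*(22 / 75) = -44 / 273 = -0.16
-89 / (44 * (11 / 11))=-89 / 44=-2.02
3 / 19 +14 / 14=1.16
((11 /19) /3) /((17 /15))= 55 /323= 0.17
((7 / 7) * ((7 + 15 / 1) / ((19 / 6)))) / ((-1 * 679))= -132 / 12901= -0.01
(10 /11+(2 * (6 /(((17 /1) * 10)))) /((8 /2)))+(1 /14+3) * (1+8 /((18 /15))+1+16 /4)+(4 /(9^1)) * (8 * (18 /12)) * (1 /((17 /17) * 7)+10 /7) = 631101 /13090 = 48.21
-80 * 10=-800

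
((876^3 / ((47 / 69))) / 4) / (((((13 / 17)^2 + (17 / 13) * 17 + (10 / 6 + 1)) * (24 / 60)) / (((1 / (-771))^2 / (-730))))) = -24866147826 / 445793432315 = -0.06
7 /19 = 0.37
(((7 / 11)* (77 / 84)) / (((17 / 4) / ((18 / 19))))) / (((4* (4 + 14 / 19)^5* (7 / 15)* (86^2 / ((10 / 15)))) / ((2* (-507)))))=-22024249 / 8249276520000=-0.00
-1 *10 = -10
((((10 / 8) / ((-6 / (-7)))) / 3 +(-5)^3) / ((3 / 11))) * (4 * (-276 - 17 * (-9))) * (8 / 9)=16172860 / 81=199664.94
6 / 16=3 / 8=0.38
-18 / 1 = -18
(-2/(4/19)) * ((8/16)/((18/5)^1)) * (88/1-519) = 40945/72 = 568.68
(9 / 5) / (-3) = -3 / 5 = -0.60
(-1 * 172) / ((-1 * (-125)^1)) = -172 / 125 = -1.38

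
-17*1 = -17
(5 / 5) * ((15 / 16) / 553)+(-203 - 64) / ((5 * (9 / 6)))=-1574869 / 44240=-35.60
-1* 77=-77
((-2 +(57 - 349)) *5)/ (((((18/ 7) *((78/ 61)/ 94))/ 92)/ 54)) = -2714131560/ 13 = -208779350.77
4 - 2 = 2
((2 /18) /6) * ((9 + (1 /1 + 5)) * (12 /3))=10 /9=1.11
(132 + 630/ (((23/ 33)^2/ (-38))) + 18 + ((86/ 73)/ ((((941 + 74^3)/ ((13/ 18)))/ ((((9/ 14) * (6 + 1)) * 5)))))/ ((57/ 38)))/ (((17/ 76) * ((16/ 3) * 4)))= -516784471824913/ 50191596176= -10296.24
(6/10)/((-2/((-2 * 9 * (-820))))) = -4428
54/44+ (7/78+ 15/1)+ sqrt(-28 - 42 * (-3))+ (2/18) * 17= 7 * sqrt(2)+ 23431/1287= 28.11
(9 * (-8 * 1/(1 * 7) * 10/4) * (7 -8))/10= 18/7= 2.57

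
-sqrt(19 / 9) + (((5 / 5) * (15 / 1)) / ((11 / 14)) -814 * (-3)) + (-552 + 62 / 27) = 567682 / 297 -sqrt(19) / 3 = 1909.93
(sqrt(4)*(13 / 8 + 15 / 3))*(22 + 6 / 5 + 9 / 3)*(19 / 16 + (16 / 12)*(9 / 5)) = 1992641 / 1600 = 1245.40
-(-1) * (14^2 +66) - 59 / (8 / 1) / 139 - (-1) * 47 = 343549 / 1112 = 308.95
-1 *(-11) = 11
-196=-196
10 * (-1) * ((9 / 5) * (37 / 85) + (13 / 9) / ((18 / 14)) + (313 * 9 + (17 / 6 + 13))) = -195171871 / 6885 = -28347.40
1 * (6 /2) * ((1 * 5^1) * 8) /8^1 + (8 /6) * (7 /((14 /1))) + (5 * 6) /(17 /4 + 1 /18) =2105 /93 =22.63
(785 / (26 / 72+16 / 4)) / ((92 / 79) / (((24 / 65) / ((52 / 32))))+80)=136512 / 64559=2.11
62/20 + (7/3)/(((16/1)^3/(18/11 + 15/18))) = 12576329/4055040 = 3.10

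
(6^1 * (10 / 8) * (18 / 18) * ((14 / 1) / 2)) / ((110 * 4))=21 / 176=0.12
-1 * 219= -219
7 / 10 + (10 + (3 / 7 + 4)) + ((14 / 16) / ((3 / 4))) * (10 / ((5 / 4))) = 5137 / 210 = 24.46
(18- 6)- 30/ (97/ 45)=-186/ 97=-1.92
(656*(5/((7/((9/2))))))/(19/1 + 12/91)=191880/1741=110.21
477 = 477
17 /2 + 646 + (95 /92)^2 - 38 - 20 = 5057801 /8464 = 597.57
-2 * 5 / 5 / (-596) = 1 / 298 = 0.00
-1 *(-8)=8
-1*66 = -66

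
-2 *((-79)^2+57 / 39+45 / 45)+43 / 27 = -12485.33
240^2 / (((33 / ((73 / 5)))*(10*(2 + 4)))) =4672 / 11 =424.73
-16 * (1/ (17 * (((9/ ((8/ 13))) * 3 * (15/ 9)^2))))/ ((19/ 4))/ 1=-512/ 314925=-0.00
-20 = -20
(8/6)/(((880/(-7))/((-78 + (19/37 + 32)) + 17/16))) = 184093/390720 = 0.47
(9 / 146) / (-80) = -9 / 11680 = -0.00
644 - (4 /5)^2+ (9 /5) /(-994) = 15987451 /24850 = 643.36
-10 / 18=-5 / 9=-0.56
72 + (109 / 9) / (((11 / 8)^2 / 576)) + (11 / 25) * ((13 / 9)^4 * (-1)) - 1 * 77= 73094007784 / 19847025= 3682.87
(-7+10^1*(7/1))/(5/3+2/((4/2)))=189/8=23.62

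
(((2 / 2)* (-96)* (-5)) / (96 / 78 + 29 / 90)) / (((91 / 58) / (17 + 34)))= 127785600 / 12719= 10046.83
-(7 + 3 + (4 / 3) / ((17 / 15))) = -190 / 17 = -11.18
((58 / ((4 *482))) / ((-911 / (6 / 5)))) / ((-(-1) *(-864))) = 29 / 632306880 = 0.00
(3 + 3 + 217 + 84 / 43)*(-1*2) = -19346 / 43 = -449.91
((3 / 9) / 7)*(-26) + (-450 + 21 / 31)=-293315 / 651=-450.56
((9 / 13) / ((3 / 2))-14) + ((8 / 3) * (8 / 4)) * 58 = 11536 / 39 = 295.79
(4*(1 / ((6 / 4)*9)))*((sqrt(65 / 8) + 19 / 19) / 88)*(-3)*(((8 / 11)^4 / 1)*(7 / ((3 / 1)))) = -7168*sqrt(130) / 4348377 - 28672 / 4348377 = -0.03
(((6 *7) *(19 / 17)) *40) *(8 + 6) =446880 / 17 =26287.06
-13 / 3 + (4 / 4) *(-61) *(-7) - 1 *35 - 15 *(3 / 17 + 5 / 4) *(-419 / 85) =1710215 / 3468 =493.14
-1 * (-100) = 100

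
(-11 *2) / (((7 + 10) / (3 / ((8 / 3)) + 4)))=-451 / 68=-6.63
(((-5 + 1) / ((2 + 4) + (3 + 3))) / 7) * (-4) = 4 / 21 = 0.19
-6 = -6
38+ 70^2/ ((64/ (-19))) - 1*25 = -23067/ 16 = -1441.69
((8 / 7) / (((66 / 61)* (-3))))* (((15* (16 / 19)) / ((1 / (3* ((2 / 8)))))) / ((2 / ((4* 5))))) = -48800 / 1463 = -33.36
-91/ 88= -1.03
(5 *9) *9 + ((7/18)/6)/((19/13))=831151/2052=405.04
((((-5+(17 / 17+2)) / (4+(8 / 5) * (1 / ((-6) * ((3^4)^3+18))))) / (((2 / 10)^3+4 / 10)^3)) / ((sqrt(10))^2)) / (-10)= 23066796875 / 313326928736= 0.07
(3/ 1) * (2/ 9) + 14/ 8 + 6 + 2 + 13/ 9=427/ 36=11.86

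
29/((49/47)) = 1363/49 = 27.82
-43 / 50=-0.86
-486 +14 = -472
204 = 204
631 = 631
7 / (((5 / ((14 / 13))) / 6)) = 588 / 65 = 9.05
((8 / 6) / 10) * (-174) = -116 / 5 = -23.20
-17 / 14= -1.21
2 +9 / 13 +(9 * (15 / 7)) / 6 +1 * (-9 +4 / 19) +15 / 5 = 405 / 3458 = 0.12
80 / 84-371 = -370.05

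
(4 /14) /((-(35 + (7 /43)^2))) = -1849 /226674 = -0.01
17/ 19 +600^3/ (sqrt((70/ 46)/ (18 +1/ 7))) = 17/ 19 +43200000 * sqrt(14605)/ 7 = 745824229.24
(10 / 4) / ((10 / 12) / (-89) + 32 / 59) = 78765 / 16793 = 4.69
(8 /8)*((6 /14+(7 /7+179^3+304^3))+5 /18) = 4262555393 /126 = 33829804.71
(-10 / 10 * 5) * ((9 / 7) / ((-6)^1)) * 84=90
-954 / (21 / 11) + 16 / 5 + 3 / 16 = -277943 / 560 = -496.33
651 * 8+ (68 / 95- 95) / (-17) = 8419877 / 1615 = 5213.55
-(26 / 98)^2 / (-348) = 169 / 835548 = 0.00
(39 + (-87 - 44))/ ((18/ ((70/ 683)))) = -0.52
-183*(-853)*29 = 4526871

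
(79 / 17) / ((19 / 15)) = 1185 / 323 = 3.67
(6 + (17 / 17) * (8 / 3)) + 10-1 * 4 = 44 / 3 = 14.67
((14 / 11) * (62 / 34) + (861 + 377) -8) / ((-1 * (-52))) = 57611 / 2431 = 23.70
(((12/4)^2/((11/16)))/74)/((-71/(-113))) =8136/28897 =0.28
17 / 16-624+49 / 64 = -39819 / 64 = -622.17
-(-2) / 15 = 2 / 15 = 0.13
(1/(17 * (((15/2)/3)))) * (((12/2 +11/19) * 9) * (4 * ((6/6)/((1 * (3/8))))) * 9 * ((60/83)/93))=864000/831079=1.04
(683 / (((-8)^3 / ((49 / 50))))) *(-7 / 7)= 33467 / 25600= 1.31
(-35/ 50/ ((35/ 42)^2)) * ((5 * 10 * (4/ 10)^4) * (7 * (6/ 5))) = -169344/ 15625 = -10.84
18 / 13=1.38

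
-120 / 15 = -8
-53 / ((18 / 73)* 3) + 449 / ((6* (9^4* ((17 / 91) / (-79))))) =-25588189 / 334611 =-76.47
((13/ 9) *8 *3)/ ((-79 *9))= -0.05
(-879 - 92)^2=942841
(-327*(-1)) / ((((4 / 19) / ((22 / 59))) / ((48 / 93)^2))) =8747904 / 56699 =154.29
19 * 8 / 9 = 152 / 9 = 16.89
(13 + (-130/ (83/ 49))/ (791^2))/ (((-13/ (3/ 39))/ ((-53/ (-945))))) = -56170301/ 13019974695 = -0.00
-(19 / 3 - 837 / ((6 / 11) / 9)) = 82825 / 6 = 13804.17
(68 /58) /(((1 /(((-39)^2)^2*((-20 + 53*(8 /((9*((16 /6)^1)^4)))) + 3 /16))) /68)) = -6463205868483 /1856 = -3482330748.11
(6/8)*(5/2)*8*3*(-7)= -315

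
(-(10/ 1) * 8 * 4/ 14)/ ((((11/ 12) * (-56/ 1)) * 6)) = 40/ 539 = 0.07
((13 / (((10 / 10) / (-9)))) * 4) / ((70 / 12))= -2808 / 35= -80.23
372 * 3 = 1116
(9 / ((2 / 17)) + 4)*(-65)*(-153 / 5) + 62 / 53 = 16972261 / 106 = 160115.67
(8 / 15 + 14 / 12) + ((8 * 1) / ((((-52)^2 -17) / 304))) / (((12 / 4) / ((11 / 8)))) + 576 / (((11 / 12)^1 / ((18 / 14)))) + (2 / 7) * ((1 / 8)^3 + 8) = 645363767387 / 794492160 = 812.30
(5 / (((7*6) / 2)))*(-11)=-55 / 21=-2.62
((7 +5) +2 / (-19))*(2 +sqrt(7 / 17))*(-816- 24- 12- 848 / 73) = -28495888 / 1387- 14247944*sqrt(119) / 23579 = -27136.72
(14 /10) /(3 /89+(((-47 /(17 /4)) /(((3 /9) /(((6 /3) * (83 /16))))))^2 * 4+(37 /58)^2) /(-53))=-32100939724 /205026096833245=-0.00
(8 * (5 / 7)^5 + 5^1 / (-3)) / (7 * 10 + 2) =-9035 / 3630312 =-0.00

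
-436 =-436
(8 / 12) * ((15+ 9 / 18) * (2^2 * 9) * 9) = 3348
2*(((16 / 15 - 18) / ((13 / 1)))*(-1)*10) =1016 / 39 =26.05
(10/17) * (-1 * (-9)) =90/17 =5.29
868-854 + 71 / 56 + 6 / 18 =2621 / 168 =15.60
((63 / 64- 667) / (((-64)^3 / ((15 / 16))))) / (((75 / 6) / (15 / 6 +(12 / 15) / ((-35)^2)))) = 31337559 / 65766686720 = 0.00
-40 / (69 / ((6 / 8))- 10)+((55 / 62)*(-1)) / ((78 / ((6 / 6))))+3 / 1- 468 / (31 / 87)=-259923683 / 198276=-1310.92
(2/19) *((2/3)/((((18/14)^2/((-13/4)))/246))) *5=-261170/1539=-169.70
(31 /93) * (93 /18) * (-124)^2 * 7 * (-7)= -11678072 /9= -1297563.56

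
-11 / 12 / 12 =-11 / 144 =-0.08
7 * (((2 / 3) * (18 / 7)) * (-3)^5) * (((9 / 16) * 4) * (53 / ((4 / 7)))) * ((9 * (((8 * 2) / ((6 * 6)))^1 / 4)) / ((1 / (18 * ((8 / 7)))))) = -12518388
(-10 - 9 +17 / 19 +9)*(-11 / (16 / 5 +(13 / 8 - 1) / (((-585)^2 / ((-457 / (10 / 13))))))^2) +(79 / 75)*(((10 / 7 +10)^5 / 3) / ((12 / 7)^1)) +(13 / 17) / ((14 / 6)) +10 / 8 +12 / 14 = 6073717347688709378079409 / 152054950771815049476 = 39944.23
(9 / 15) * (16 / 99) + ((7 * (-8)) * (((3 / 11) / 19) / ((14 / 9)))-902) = -2829086 / 3135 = -902.42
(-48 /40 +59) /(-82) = -289 /410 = -0.70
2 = 2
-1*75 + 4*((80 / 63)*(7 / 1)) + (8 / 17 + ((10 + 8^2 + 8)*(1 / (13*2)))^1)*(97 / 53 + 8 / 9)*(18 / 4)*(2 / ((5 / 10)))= 14542031 / 105417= 137.95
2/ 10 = 1/ 5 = 0.20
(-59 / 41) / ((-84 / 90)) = 885 / 574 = 1.54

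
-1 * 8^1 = -8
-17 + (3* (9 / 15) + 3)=-61 / 5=-12.20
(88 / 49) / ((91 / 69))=6072 / 4459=1.36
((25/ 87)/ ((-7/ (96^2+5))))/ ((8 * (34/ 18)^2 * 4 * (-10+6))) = 6224175/ 7509376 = 0.83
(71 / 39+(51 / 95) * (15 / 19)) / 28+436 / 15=4103581 / 140790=29.15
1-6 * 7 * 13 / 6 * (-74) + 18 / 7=6737.57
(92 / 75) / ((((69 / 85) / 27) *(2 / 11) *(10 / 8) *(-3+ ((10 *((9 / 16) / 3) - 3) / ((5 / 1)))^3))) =-225280 / 3779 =-59.61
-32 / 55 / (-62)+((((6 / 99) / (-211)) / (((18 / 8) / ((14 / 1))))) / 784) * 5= 0.01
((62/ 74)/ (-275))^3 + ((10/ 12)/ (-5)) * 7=-7373968944371/ 6320544656250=-1.17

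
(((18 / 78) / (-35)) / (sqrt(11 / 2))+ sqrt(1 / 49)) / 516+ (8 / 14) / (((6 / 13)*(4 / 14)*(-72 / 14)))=-13691 / 16254-sqrt(22) / 860860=-0.84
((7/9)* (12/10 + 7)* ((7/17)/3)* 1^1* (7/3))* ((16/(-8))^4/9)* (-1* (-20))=900032/12393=72.62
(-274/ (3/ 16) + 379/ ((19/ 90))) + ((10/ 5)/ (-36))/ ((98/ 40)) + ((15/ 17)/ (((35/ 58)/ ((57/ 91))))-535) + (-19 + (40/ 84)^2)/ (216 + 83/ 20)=-32015631227/ 159868527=-200.26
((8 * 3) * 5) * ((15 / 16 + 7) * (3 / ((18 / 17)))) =10795 / 4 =2698.75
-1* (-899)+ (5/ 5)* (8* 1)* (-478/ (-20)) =5451/ 5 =1090.20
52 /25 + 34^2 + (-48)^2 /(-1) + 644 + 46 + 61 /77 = -876121 /1925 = -455.13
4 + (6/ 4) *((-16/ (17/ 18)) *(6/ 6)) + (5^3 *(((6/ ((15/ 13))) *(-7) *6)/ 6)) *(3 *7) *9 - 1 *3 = -14619565/ 17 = -859974.41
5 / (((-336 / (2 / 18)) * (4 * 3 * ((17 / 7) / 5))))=-25 / 88128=-0.00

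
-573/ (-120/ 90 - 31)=17.72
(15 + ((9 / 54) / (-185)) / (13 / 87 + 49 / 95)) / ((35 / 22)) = 9589217 / 1017130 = 9.43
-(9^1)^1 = -9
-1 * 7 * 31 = -217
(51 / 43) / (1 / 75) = 88.95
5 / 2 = 2.50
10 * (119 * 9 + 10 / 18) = 96440 / 9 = 10715.56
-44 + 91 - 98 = -51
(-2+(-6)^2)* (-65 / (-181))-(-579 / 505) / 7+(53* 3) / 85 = 154938286 / 10877195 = 14.24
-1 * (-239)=239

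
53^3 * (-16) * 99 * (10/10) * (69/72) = -225995286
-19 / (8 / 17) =-323 / 8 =-40.38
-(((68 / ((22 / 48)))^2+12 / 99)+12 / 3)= -7991768 / 363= -22015.89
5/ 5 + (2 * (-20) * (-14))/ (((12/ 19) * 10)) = 269/ 3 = 89.67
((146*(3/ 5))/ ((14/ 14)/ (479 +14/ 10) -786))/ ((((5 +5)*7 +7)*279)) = -350692/ 67598658435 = -0.00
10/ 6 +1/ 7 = 38/ 21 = 1.81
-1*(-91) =91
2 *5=10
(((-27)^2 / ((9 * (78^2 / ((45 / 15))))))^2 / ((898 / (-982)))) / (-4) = 357939 / 820728896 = 0.00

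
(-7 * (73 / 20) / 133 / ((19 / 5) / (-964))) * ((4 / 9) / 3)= 70372 / 9747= 7.22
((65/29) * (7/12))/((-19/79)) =-35945/6612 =-5.44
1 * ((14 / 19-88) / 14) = -829 / 133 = -6.23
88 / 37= 2.38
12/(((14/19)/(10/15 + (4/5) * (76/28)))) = 11324/245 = 46.22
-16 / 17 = -0.94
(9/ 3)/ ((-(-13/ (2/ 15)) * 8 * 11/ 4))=1/ 715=0.00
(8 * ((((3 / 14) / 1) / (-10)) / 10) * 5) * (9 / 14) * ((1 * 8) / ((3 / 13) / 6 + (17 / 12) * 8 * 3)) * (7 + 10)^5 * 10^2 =-5315944608 / 2891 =-1838790.94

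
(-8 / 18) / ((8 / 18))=-1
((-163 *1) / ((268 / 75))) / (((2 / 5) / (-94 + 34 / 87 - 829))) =1635440125 / 15544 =105213.60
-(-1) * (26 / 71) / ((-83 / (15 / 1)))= -390 / 5893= -0.07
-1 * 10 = -10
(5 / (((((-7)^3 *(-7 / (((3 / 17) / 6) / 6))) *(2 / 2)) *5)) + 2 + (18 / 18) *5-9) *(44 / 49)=-10775677 / 6000099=-1.80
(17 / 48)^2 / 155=0.00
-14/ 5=-2.80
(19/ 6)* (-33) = -209/ 2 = -104.50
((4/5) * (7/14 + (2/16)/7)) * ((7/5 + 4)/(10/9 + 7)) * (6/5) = 21141/63875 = 0.33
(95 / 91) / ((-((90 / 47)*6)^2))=-41971 / 5307120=-0.01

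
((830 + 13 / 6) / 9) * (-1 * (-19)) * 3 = 94867 / 18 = 5270.39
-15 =-15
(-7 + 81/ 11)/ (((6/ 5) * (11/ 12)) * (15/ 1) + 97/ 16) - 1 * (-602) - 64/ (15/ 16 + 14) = 567288530/ 949069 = 597.73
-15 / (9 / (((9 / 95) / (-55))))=3 / 1045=0.00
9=9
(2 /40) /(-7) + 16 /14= 159 /140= 1.14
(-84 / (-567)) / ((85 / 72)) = 32 / 255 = 0.13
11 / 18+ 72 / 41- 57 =-40319 / 738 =-54.63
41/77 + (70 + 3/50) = 271781/3850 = 70.59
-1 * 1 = -1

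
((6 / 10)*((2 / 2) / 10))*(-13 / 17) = -39 / 850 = -0.05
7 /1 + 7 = 14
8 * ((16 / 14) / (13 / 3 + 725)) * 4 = 192 / 3829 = 0.05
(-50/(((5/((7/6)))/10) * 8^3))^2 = 0.05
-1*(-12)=12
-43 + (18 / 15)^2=-1039 / 25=-41.56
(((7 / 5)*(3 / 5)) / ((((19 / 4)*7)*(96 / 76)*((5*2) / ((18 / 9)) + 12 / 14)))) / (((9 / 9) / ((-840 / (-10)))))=294 / 1025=0.29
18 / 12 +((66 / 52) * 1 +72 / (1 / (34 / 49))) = 33588 / 637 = 52.73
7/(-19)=-7/19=-0.37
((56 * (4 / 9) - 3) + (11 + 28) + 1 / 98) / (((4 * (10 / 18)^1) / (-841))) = -45172633 / 1960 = -23047.26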